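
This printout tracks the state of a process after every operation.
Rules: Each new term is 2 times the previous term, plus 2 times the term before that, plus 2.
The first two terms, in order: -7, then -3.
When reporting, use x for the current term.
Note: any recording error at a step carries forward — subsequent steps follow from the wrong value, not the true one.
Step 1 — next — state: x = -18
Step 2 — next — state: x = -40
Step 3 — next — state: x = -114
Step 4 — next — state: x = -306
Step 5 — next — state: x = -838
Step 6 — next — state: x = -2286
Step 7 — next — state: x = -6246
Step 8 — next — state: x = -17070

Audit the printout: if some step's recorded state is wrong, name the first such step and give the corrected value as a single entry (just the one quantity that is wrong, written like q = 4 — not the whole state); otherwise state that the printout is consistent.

step 8, x = -17062

1. x = 2*(-3) + (2)*(-7) + (2) = -18 (checks out)
2. x = 2*(-18) + (2)*(-3) + (2) = -40 (matches)
3. x = 2*(-40) + (2)*(-18) + (2) = -114 (same as recorded)
4. x = 2*(-114) + (2)*(-40) + (2) = -306 (verified)
5. x = 2*(-306) + (2)*(-114) + (2) = -838 (agrees with the printout)
6. x = 2*(-838) + (2)*(-306) + (2) = -2286 (matches)
7. x = 2*(-2286) + (2)*(-838) + (2) = -6246 (checks out)
8. x = 2*(-6246) + (2)*(-2286) + (2) = -17062 (first mismatch against the printout)
The audit stops at step 8: the recorded entry is wrong and should be x = -17062.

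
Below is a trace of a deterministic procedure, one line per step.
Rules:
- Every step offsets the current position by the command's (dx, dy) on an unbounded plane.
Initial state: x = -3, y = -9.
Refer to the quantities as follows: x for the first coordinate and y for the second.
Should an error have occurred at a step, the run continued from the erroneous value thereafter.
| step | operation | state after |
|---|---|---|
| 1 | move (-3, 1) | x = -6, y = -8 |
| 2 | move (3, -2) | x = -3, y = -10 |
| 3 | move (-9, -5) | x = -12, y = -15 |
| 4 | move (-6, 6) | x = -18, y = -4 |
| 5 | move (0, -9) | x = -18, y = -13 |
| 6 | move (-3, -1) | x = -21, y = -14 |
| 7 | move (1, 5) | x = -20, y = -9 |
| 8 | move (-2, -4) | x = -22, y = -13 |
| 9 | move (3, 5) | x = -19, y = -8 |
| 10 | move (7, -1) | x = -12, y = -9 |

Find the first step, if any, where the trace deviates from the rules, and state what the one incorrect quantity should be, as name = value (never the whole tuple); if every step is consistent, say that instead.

Recomputing the run from the initial state:
step 1: x = -6, y = -8
step 2: x = -3, y = -10
step 3: x = -12, y = -15
step 4: x = -18, y = -9
step 5: x = -18, y = -18
step 6: x = -21, y = -19
step 7: x = -20, y = -14
step 8: x = -22, y = -18
step 9: x = -19, y = -13
step 10: x = -12, y = -14
The first disagreement with the trace is at step 4, where the value should be y = -9.

step 4, y = -9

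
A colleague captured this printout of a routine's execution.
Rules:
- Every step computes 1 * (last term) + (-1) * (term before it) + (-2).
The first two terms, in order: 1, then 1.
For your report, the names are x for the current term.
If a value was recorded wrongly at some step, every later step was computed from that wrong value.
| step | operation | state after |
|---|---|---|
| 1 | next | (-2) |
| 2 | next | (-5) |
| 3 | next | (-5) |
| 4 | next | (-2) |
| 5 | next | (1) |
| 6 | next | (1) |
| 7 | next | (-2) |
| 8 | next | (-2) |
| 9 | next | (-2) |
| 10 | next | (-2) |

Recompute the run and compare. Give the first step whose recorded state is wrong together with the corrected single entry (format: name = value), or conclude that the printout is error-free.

step 8, x = -5

Step 1: x = 1*(1) + (-1)*(1) + (-2) = -2 — verified.
Step 2: x = 1*(-2) + (-1)*(1) + (-2) = -5 — verified.
Step 3: x = 1*(-5) + (-1)*(-2) + (-2) = -5 — exactly as logged.
Step 4: x = 1*(-5) + (-1)*(-5) + (-2) = -2 — matches.
Step 5: x = 1*(-2) + (-1)*(-5) + (-2) = 1 — confirmed correct.
Step 6: x = 1*(1) + (-1)*(-2) + (-2) = 1 — matches.
Step 7: x = 1*(1) + (-1)*(1) + (-2) = -2 — in agreement.
Step 8: x = 1*(-2) + (-1)*(1) + (-2) = -5 — not what was recorded.
The audit stops at step 8: the recorded entry is wrong and should be x = -5.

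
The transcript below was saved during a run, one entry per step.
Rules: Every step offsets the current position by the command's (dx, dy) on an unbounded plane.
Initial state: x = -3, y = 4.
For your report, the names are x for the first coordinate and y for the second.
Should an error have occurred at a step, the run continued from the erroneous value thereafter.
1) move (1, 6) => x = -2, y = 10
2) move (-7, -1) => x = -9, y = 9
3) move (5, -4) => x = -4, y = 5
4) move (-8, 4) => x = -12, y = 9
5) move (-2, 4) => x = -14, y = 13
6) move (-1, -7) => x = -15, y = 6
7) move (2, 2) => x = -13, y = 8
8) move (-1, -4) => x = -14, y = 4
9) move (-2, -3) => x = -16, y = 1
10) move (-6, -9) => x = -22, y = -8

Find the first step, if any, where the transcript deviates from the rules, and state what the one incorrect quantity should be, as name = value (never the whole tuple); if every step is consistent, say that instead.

no error

1. x = -3 + (1) = -2, y = 4 + (6) = 10 (checks out)
2. x = -2 + (-7) = -9, y = 10 + (-1) = 9 (exactly as logged)
3. x = -9 + (5) = -4, y = 9 + (-4) = 5 (consistent with the transcript)
4. x = -4 + (-8) = -12, y = 5 + (4) = 9 (matches)
5. x = -12 + (-2) = -14, y = 9 + (4) = 13 (verified)
6. x = -14 + (-1) = -15, y = 13 + (-7) = 6 (agrees with the transcript)
7. x = -15 + (2) = -13, y = 6 + (2) = 8 (confirmed correct)
8. x = -13 + (-1) = -14, y = 8 + (-4) = 4 (consistent with the transcript)
9. x = -14 + (-2) = -16, y = 4 + (-3) = 1 (same as recorded)
10. x = -16 + (-6) = -22, y = 1 + (-9) = -8 (in agreement)
No step deviates from the rules.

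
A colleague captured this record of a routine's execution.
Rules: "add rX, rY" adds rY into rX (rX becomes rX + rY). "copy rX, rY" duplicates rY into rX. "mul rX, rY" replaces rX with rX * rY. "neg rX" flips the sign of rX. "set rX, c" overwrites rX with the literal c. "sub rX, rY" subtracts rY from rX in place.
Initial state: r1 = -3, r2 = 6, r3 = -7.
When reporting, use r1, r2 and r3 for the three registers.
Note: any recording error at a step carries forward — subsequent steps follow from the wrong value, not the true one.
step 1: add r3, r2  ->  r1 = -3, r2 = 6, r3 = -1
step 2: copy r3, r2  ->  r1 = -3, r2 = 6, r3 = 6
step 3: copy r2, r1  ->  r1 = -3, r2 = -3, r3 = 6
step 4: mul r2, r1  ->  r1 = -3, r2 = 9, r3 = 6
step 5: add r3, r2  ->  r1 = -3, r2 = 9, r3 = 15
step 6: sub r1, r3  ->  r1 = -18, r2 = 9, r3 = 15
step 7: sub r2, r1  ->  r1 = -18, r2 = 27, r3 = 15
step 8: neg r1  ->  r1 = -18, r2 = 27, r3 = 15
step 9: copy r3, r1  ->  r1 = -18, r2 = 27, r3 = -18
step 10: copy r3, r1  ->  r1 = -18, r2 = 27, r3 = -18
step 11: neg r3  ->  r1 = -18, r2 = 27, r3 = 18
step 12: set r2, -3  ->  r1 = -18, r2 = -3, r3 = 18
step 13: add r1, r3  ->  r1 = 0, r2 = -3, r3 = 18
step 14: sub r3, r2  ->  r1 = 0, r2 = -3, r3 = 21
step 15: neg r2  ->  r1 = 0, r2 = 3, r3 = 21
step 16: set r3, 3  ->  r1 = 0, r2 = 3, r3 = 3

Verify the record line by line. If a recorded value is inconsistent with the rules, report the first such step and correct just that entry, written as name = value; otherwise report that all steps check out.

Recomputing the run from the initial state:
step 1: r1 = -3, r2 = 6, r3 = -1
step 2: r1 = -3, r2 = 6, r3 = 6
step 3: r1 = -3, r2 = -3, r3 = 6
step 4: r1 = -3, r2 = 9, r3 = 6
step 5: r1 = -3, r2 = 9, r3 = 15
step 6: r1 = -18, r2 = 9, r3 = 15
step 7: r1 = -18, r2 = 27, r3 = 15
step 8: r1 = 18, r2 = 27, r3 = 15
step 9: r1 = 18, r2 = 27, r3 = 18
step 10: r1 = 18, r2 = 27, r3 = 18
step 11: r1 = 18, r2 = 27, r3 = -18
step 12: r1 = 18, r2 = -3, r3 = -18
step 13: r1 = 0, r2 = -3, r3 = -18
step 14: r1 = 0, r2 = -3, r3 = -15
step 15: r1 = 0, r2 = 3, r3 = -15
step 16: r1 = 0, r2 = 3, r3 = 3
The first disagreement with the record is at step 8, where the value should be r1 = 18.

step 8, r1 = 18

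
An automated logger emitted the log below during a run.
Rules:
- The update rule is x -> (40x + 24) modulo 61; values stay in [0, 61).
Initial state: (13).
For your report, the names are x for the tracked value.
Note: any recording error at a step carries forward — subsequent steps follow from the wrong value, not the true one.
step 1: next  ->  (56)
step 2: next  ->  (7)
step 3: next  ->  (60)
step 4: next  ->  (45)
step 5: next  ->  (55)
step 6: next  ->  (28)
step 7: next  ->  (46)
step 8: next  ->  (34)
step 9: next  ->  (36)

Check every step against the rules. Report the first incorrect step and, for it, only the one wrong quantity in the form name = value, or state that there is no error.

Step 1: x = (40*13 + 24) mod 61 = 56 — checks out.
Step 2: x = (40*56 + 24) mod 61 = 7 — same as recorded.
Step 3: x = (40*7 + 24) mod 61 = 60 — consistent with the log.
Step 4: x = (40*60 + 24) mod 61 = 45 — confirmed correct.
Step 5: x = (40*45 + 24) mod 61 = 55 — checks out.
Step 6: x = (40*55 + 24) mod 61 = 28 — verified.
Step 7: x = (40*28 + 24) mod 61 = 46 — verified.
Step 8: x = (40*46 + 24) mod 61 = 34 — checks out.
Step 9: x = (40*34 + 24) mod 61 = 42 — the recorded entry deviates here.
The earliest wrong entry is at step 9: it should read x = 42.

step 9, x = 42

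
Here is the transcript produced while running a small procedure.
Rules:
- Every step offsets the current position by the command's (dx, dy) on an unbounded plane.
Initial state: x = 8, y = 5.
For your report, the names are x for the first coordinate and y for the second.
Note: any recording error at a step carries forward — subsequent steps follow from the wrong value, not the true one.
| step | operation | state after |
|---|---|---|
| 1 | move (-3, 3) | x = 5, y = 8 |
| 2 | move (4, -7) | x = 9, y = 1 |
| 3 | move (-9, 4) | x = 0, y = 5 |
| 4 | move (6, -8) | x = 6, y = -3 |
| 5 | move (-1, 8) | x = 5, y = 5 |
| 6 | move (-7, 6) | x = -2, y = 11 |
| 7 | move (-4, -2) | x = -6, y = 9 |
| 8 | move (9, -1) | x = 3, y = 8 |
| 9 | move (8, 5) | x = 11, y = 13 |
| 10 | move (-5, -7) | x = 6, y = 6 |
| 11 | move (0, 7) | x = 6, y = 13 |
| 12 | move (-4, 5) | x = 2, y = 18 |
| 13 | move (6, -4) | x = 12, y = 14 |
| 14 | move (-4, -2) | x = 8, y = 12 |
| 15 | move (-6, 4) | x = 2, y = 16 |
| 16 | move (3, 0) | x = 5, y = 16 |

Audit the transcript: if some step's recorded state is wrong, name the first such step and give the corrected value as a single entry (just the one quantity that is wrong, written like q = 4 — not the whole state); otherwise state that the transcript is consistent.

step 13, x = 8

step 1: x = 8 + (-3) = 5, y = 5 + (3) = 8 -> consistent with the transcript
step 2: x = 5 + (4) = 9, y = 8 + (-7) = 1 -> consistent with the transcript
step 3: x = 9 + (-9) = 0, y = 1 + (4) = 5 -> exactly as logged
step 4: x = 0 + (6) = 6, y = 5 + (-8) = -3 -> agrees with the transcript
step 5: x = 6 + (-1) = 5, y = -3 + (8) = 5 -> no discrepancy
step 6: x = 5 + (-7) = -2, y = 5 + (6) = 11 -> verified
step 7: x = -2 + (-4) = -6, y = 11 + (-2) = 9 -> no discrepancy
step 8: x = -6 + (9) = 3, y = 9 + (-1) = 8 -> exactly as logged
step 9: x = 3 + (8) = 11, y = 8 + (5) = 13 -> exactly as logged
step 10: x = 11 + (-5) = 6, y = 13 + (-7) = 6 -> exactly as logged
step 11: x = 6 + (0) = 6, y = 6 + (7) = 13 -> verified
step 12: x = 6 + (-4) = 2, y = 13 + (5) = 18 -> in agreement
step 13: x = 2 + (6) = 8, y = 18 + (-4) = 14 -> the entry is off here
Conclusion: step 13 carries the first error; the entry should be x = 8.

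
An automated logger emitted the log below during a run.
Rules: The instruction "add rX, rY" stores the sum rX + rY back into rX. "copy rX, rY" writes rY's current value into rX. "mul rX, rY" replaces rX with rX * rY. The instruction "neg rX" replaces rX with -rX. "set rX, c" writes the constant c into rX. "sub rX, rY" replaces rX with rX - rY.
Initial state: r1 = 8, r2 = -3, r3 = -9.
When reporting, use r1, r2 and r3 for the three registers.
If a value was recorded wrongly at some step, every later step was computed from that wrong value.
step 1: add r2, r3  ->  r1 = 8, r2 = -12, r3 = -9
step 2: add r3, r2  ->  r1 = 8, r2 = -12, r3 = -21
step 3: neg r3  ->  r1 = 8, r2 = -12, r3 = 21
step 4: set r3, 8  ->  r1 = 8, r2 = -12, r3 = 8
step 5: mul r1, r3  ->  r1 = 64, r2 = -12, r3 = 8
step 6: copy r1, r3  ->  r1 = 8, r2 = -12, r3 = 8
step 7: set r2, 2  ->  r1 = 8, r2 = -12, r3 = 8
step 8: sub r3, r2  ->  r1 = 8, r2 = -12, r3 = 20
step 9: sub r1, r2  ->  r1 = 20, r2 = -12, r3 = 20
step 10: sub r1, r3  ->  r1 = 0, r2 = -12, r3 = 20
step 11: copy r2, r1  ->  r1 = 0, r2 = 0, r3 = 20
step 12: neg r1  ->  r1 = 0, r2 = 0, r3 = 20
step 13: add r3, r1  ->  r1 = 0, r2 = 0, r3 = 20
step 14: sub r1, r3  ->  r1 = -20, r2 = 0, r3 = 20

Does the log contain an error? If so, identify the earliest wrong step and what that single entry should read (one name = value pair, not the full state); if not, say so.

Recomputing the run from the initial state:
step 1: r1 = 8, r2 = -12, r3 = -9
step 2: r1 = 8, r2 = -12, r3 = -21
step 3: r1 = 8, r2 = -12, r3 = 21
step 4: r1 = 8, r2 = -12, r3 = 8
step 5: r1 = 64, r2 = -12, r3 = 8
step 6: r1 = 8, r2 = -12, r3 = 8
step 7: r1 = 8, r2 = 2, r3 = 8
step 8: r1 = 8, r2 = 2, r3 = 6
step 9: r1 = 6, r2 = 2, r3 = 6
step 10: r1 = 0, r2 = 2, r3 = 6
step 11: r1 = 0, r2 = 0, r3 = 6
step 12: r1 = 0, r2 = 0, r3 = 6
step 13: r1 = 0, r2 = 0, r3 = 6
step 14: r1 = -6, r2 = 0, r3 = 6
The first disagreement with the log is at step 7, where the value should be r2 = 2.

step 7, r2 = 2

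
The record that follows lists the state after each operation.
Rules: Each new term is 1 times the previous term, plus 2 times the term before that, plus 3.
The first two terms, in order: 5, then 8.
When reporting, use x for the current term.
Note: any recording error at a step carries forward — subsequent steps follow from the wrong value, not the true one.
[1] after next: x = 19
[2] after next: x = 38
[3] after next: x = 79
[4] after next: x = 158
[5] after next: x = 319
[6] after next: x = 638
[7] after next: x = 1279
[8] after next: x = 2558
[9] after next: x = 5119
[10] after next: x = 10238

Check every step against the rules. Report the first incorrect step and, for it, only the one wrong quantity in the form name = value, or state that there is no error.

step 1: x = 1*(8) + (2)*(5) + (3) = 21 -> first mismatch against the record
Conclusion: step 1 carries the first error; the entry should be x = 21.

step 1, x = 21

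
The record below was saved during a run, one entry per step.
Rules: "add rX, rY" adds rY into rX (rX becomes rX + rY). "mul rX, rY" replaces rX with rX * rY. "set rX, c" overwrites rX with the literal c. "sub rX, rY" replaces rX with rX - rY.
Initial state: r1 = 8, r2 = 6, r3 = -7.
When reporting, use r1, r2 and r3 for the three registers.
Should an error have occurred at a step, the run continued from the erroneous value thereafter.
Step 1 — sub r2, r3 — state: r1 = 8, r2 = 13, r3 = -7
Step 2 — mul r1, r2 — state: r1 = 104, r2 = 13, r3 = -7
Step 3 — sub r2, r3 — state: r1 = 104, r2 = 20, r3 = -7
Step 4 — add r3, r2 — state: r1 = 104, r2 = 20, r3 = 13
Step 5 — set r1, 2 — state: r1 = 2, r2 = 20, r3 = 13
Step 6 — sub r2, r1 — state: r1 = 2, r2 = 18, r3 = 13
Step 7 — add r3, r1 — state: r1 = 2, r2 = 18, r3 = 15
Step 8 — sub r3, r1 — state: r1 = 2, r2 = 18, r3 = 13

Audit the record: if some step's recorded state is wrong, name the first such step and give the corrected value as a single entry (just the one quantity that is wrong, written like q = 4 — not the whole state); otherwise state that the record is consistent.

no error

Recomputing the run from the initial state:
step 1: r1 = 8, r2 = 13, r3 = -7
step 2: r1 = 104, r2 = 13, r3 = -7
step 3: r1 = 104, r2 = 20, r3 = -7
step 4: r1 = 104, r2 = 20, r3 = 13
step 5: r1 = 2, r2 = 20, r3 = 13
step 6: r1 = 2, r2 = 18, r3 = 13
step 7: r1 = 2, r2 = 18, r3 = 15
step 8: r1 = 2, r2 = 18, r3 = 13
This matches the record at every step.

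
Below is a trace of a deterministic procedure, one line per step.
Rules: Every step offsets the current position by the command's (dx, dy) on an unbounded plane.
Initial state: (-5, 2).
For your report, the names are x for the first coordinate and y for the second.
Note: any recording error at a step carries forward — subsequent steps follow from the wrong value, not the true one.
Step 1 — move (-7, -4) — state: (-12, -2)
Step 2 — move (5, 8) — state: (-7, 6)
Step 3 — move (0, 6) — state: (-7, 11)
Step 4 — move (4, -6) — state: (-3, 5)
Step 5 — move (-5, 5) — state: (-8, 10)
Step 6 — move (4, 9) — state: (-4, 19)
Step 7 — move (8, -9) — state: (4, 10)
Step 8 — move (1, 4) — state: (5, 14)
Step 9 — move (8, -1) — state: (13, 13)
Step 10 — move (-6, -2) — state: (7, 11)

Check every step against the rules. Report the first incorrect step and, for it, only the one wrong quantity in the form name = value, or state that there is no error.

Recomputing the run from the initial state:
step 1: x = -12, y = -2
step 2: x = -7, y = 6
step 3: x = -7, y = 12
step 4: x = -3, y = 6
step 5: x = -8, y = 11
step 6: x = -4, y = 20
step 7: x = 4, y = 11
step 8: x = 5, y = 15
step 9: x = 13, y = 14
step 10: x = 7, y = 12
The first disagreement with the trace is at step 3, where the value should be y = 12.

step 3, y = 12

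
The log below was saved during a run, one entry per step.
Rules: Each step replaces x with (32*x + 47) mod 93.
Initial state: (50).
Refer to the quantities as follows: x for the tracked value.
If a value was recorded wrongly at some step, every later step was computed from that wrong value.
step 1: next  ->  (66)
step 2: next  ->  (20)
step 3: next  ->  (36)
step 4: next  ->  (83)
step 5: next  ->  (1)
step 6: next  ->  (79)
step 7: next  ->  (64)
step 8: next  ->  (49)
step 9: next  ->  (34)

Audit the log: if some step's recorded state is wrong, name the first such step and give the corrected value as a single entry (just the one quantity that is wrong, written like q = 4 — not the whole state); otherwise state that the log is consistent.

1. x = (32*50 + 47) mod 93 = 66 (consistent with the log)
2. x = (32*66 + 47) mod 93 = 20 (agrees with the log)
3. x = (32*20 + 47) mod 93 = 36 (same as recorded)
4. x = (32*36 + 47) mod 93 = 83 (same as recorded)
5. x = (32*83 + 47) mod 93 = 6 (first mismatch against the log)
First deviation found at step 5; the corrected entry is x = 6.

step 5, x = 6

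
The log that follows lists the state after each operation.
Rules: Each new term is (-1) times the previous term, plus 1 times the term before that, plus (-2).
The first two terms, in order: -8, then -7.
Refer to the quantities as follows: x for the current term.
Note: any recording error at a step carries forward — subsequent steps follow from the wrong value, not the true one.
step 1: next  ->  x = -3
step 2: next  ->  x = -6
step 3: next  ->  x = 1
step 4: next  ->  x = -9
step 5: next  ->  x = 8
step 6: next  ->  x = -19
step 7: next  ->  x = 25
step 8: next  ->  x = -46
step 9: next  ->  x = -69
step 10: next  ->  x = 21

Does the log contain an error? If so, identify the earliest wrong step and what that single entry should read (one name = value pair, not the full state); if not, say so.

Step 1: x = -1*(-7) + (1)*(-8) + (-2) = -3 — same as recorded.
Step 2: x = -1*(-3) + (1)*(-7) + (-2) = -6 — in agreement.
Step 3: x = -1*(-6) + (1)*(-3) + (-2) = 1 — in agreement.
Step 4: x = -1*(1) + (1)*(-6) + (-2) = -9 — consistent with the log.
Step 5: x = -1*(-9) + (1)*(1) + (-2) = 8 — confirmed correct.
Step 6: x = -1*(8) + (1)*(-9) + (-2) = -19 — verified.
Step 7: x = -1*(-19) + (1)*(8) + (-2) = 25 — exactly as logged.
Step 8: x = -1*(25) + (1)*(-19) + (-2) = -46 — consistent with the log.
Step 9: x = -1*(-46) + (1)*(25) + (-2) = 69 — the recorded entry deviates here.
So the first discrepancy is step 9, where the right value is x = 69.

step 9, x = 69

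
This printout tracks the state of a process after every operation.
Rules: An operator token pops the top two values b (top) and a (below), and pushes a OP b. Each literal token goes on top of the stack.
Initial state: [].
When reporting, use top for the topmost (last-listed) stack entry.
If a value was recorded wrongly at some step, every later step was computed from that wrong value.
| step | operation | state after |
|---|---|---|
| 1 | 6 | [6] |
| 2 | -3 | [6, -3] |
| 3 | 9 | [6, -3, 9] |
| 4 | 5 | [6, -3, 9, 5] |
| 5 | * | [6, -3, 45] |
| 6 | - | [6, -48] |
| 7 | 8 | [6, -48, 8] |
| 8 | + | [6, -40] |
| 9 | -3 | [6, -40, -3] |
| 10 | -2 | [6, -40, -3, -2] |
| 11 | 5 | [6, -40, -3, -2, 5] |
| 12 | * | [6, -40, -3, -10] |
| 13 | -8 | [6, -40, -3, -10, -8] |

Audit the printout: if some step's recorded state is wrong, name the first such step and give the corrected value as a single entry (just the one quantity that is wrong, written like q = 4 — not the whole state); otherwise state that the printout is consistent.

no error

Recomputing the run from the initial state:
step 1: [6]
step 2: [6, -3]
step 3: [6, -3, 9]
step 4: [6, -3, 9, 5]
step 5: [6, -3, 45]
step 6: [6, -48]
step 7: [6, -48, 8]
step 8: [6, -40]
step 9: [6, -40, -3]
step 10: [6, -40, -3, -2]
step 11: [6, -40, -3, -2, 5]
step 12: [6, -40, -3, -10]
step 13: [6, -40, -3, -10, -8]
This matches the printout at every step.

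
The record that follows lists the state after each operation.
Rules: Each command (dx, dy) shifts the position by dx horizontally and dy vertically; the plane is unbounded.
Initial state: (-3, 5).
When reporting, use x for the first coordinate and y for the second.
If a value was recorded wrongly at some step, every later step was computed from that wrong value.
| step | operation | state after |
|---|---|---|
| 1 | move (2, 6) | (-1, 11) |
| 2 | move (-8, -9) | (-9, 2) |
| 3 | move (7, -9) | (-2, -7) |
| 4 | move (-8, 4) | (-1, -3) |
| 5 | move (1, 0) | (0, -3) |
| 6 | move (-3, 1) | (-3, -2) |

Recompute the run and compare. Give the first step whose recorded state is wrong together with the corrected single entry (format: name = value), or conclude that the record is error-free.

step 4, x = -10

Recomputing the run from the initial state:
step 1: x = -1, y = 11
step 2: x = -9, y = 2
step 3: x = -2, y = -7
step 4: x = -10, y = -3
step 5: x = -9, y = -3
step 6: x = -12, y = -2
The first disagreement with the record is at step 4, where the value should be x = -10.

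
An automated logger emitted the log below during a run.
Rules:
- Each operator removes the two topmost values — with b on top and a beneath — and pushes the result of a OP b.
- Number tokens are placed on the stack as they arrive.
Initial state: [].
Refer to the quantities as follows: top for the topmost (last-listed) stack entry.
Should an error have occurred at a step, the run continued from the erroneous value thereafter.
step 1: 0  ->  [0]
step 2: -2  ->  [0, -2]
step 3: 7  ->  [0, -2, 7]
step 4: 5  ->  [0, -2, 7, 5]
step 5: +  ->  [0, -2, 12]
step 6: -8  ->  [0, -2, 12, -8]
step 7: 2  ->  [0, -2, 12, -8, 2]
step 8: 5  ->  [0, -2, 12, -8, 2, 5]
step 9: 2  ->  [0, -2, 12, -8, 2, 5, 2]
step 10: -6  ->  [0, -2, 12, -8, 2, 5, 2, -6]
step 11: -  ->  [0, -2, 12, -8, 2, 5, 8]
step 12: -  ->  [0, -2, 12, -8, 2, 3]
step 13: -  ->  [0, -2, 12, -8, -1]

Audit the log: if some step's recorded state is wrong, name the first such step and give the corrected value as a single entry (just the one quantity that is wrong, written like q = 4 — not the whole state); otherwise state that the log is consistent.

step 12, top = -3

step 1: push 0: top = 0 -> exactly as logged
step 2: push -2: top = -2 -> in agreement
step 3: push 7: top = 7 -> confirmed correct
step 4: push 5: top = 5 -> agrees with the log
step 5: 7 + 5 = 12 -> confirmed correct
step 6: push -8: top = -8 -> same as recorded
step 7: push 2: top = 2 -> agrees with the log
step 8: push 5: top = 5 -> confirmed correct
step 9: push 2: top = 2 -> no discrepancy
step 10: push -6: top = -6 -> confirmed correct
step 11: 2 - -6 = 8 -> same as recorded
step 12: 5 - 8 = -3 -> not what was recorded
Conclusion: step 12 carries the first error; the entry should be top = -3.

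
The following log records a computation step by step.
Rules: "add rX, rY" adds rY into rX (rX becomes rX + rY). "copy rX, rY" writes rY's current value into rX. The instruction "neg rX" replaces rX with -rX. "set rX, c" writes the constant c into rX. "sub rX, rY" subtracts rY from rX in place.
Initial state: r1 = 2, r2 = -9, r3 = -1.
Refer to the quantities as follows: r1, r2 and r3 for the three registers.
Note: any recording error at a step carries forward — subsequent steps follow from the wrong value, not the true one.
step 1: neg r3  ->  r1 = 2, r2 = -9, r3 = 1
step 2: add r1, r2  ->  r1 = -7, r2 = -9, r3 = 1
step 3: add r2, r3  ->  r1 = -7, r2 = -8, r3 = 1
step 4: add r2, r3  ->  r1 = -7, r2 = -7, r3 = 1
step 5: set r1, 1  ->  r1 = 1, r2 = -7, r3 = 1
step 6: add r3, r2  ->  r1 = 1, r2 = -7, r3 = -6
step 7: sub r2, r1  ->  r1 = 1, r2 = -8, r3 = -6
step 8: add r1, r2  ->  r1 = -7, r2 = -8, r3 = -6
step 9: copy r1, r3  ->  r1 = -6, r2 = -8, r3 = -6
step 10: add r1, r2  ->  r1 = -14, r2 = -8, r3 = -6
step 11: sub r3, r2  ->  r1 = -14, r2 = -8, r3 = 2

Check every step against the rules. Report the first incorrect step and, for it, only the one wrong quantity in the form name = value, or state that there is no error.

Recomputing the run from the initial state:
step 1: r1 = 2, r2 = -9, r3 = 1
step 2: r1 = -7, r2 = -9, r3 = 1
step 3: r1 = -7, r2 = -8, r3 = 1
step 4: r1 = -7, r2 = -7, r3 = 1
step 5: r1 = 1, r2 = -7, r3 = 1
step 6: r1 = 1, r2 = -7, r3 = -6
step 7: r1 = 1, r2 = -8, r3 = -6
step 8: r1 = -7, r2 = -8, r3 = -6
step 9: r1 = -6, r2 = -8, r3 = -6
step 10: r1 = -14, r2 = -8, r3 = -6
step 11: r1 = -14, r2 = -8, r3 = 2
This matches the log at every step.

no error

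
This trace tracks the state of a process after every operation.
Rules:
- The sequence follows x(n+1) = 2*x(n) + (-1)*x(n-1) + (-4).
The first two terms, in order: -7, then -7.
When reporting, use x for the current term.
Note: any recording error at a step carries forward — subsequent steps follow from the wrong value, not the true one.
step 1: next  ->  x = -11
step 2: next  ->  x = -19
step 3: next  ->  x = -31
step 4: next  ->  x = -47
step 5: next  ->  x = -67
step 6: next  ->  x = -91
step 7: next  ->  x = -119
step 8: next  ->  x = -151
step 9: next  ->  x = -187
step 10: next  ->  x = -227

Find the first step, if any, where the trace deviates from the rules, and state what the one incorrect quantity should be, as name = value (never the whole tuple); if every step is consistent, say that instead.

no error

Step 1: x = 2*(-7) + (-1)*(-7) + (-4) = -11 — confirmed correct.
Step 2: x = 2*(-11) + (-1)*(-7) + (-4) = -19 — consistent with the trace.
Step 3: x = 2*(-19) + (-1)*(-11) + (-4) = -31 — matches.
Step 4: x = 2*(-31) + (-1)*(-19) + (-4) = -47 — matches.
Step 5: x = 2*(-47) + (-1)*(-31) + (-4) = -67 — consistent with the trace.
Step 6: x = 2*(-67) + (-1)*(-47) + (-4) = -91 — agrees with the trace.
Step 7: x = 2*(-91) + (-1)*(-67) + (-4) = -119 — agrees with the trace.
Step 8: x = 2*(-119) + (-1)*(-91) + (-4) = -151 — same as recorded.
Step 9: x = 2*(-151) + (-1)*(-119) + (-4) = -187 — no discrepancy.
Step 10: x = 2*(-187) + (-1)*(-151) + (-4) = -227 — in agreement.
The whole run recomputes cleanly — no discrepancies.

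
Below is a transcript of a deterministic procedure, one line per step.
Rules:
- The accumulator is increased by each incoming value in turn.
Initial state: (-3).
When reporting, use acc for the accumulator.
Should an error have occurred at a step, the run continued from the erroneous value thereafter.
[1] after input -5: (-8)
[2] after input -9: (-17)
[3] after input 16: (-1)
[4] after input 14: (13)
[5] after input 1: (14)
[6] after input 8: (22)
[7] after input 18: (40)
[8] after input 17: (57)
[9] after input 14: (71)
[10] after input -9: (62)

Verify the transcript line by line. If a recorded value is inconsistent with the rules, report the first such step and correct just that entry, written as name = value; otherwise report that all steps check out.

no error

Recomputing the run from the initial state:
step 1: acc = -8
step 2: acc = -17
step 3: acc = -1
step 4: acc = 13
step 5: acc = 14
step 6: acc = 22
step 7: acc = 40
step 8: acc = 57
step 9: acc = 71
step 10: acc = 62
This matches the transcript at every step.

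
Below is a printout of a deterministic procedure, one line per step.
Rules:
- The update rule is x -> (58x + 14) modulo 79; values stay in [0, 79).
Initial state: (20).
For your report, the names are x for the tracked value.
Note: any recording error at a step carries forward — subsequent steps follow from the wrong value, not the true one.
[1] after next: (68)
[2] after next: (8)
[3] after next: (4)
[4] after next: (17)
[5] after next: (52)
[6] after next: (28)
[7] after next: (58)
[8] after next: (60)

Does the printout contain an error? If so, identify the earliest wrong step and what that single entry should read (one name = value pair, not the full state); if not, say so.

step 4, x = 9

Recomputing the run from the initial state:
step 1: x = 68
step 2: x = 8
step 3: x = 4
step 4: x = 9
step 5: x = 62
step 6: x = 55
step 7: x = 44
step 8: x = 38
The first disagreement with the printout is at step 4, where the value should be x = 9.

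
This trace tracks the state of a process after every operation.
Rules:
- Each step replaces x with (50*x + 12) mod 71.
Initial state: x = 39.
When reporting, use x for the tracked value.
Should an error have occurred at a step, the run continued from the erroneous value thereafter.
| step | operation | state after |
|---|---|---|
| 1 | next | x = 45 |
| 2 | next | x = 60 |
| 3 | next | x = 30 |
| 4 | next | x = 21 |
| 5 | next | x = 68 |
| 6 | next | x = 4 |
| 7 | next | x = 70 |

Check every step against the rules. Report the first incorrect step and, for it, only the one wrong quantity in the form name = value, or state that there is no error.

Recomputing the run from the initial state:
step 1: x = 45
step 2: x = 61
step 3: x = 9
step 4: x = 36
step 5: x = 37
step 6: x = 16
step 7: x = 31
The first disagreement with the trace is at step 2, where the value should be x = 61.

step 2, x = 61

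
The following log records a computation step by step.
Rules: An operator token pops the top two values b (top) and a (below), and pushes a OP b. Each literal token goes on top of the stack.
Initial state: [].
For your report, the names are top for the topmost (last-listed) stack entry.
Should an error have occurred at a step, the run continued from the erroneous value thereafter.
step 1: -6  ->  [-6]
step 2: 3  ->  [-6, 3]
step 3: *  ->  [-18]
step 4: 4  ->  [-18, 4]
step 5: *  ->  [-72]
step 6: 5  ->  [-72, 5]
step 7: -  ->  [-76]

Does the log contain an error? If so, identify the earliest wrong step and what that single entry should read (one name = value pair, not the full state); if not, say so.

Recomputing the run from the initial state:
step 1: [-6]
step 2: [-6, 3]
step 3: [-18]
step 4: [-18, 4]
step 5: [-72]
step 6: [-72, 5]
step 7: [-77]
The first disagreement with the log is at step 7, where the value should be top = -77.

step 7, top = -77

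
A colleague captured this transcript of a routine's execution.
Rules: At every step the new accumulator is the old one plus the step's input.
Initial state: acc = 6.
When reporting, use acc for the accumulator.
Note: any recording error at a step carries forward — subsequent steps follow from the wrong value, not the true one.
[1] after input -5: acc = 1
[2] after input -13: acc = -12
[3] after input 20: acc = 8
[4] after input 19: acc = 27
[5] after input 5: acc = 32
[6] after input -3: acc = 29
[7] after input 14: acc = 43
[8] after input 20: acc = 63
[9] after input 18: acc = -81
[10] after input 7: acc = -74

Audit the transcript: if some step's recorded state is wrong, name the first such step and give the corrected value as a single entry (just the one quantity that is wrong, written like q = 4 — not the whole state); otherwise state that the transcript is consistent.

step 9, acc = 81

Recomputing the run from the initial state:
step 1: acc = 1
step 2: acc = -12
step 3: acc = 8
step 4: acc = 27
step 5: acc = 32
step 6: acc = 29
step 7: acc = 43
step 8: acc = 63
step 9: acc = 81
step 10: acc = 88
The first disagreement with the transcript is at step 9, where the value should be acc = 81.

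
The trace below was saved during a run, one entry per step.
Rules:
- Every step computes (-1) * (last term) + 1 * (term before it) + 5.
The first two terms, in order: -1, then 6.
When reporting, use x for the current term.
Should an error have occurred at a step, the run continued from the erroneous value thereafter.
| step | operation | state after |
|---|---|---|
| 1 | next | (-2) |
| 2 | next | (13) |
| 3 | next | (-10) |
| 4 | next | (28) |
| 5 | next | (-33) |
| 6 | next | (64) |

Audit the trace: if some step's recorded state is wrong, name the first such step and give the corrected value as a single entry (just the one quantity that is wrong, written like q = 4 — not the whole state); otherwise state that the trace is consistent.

step 6, x = 66

Recomputing the run from the initial state:
step 1: x = -2
step 2: x = 13
step 3: x = -10
step 4: x = 28
step 5: x = -33
step 6: x = 66
The first disagreement with the trace is at step 6, where the value should be x = 66.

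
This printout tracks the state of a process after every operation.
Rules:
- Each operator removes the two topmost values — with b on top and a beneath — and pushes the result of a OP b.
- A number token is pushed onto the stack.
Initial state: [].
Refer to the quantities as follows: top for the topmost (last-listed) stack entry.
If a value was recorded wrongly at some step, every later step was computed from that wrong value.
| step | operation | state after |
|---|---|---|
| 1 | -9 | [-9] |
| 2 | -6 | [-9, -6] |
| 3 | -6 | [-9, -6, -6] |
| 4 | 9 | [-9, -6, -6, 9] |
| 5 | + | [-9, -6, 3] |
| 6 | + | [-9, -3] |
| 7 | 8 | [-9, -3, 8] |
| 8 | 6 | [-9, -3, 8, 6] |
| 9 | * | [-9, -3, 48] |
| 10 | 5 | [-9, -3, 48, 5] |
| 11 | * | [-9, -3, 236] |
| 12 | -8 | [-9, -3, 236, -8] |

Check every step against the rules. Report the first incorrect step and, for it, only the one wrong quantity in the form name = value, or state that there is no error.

step 11, top = 240

Recomputing the run from the initial state:
step 1: [-9]
step 2: [-9, -6]
step 3: [-9, -6, -6]
step 4: [-9, -6, -6, 9]
step 5: [-9, -6, 3]
step 6: [-9, -3]
step 7: [-9, -3, 8]
step 8: [-9, -3, 8, 6]
step 9: [-9, -3, 48]
step 10: [-9, -3, 48, 5]
step 11: [-9, -3, 240]
step 12: [-9, -3, 240, -8]
The first disagreement with the printout is at step 11, where the value should be top = 240.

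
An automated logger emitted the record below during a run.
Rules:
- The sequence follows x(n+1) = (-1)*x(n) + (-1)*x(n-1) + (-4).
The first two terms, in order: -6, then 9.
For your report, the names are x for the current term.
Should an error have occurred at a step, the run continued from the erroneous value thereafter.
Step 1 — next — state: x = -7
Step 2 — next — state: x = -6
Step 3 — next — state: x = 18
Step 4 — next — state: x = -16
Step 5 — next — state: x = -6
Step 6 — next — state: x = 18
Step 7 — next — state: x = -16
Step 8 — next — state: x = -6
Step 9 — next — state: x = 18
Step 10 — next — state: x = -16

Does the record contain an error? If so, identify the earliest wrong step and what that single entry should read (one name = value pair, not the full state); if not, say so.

step 3, x = 9

Recomputing the run from the initial state:
step 1: x = -7
step 2: x = -6
step 3: x = 9
step 4: x = -7
step 5: x = -6
step 6: x = 9
step 7: x = -7
step 8: x = -6
step 9: x = 9
step 10: x = -7
The first disagreement with the record is at step 3, where the value should be x = 9.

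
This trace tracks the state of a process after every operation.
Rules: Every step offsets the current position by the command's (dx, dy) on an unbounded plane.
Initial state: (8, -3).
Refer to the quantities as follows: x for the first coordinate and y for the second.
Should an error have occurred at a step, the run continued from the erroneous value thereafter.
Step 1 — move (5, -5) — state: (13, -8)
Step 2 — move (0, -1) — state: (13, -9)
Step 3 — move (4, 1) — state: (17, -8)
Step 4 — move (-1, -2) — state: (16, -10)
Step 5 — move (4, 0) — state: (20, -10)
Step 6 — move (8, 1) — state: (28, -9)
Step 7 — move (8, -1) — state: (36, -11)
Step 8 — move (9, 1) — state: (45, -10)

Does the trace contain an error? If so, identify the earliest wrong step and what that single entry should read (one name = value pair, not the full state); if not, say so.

1. x = 8 + (5) = 13, y = -3 + (-5) = -8 (agrees with the trace)
2. x = 13 + (0) = 13, y = -8 + (-1) = -9 (confirmed correct)
3. x = 13 + (4) = 17, y = -9 + (1) = -8 (exactly as logged)
4. x = 17 + (-1) = 16, y = -8 + (-2) = -10 (no discrepancy)
5. x = 16 + (4) = 20, y = -10 + (0) = -10 (consistent with the trace)
6. x = 20 + (8) = 28, y = -10 + (1) = -9 (matches)
7. x = 28 + (8) = 36, y = -9 + (-1) = -10 (first mismatch against the trace)
That makes step 7 the first incorrect line — y = -10 is what it should show.

step 7, y = -10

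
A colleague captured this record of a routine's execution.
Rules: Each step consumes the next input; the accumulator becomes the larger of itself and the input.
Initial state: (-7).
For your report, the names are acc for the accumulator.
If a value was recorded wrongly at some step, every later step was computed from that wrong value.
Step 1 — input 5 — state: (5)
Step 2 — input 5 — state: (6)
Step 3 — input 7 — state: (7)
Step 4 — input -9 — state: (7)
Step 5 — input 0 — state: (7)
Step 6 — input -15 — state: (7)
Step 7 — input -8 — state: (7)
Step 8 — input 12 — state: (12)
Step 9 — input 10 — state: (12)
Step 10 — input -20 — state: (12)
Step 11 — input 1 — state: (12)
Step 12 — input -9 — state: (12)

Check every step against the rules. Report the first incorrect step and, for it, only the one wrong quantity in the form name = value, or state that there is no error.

step 2, acc = 5

Recomputing the run from the initial state:
step 1: acc = 5
step 2: acc = 5
step 3: acc = 7
step 4: acc = 7
step 5: acc = 7
step 6: acc = 7
step 7: acc = 7
step 8: acc = 12
step 9: acc = 12
step 10: acc = 12
step 11: acc = 12
step 12: acc = 12
The first disagreement with the record is at step 2, where the value should be acc = 5.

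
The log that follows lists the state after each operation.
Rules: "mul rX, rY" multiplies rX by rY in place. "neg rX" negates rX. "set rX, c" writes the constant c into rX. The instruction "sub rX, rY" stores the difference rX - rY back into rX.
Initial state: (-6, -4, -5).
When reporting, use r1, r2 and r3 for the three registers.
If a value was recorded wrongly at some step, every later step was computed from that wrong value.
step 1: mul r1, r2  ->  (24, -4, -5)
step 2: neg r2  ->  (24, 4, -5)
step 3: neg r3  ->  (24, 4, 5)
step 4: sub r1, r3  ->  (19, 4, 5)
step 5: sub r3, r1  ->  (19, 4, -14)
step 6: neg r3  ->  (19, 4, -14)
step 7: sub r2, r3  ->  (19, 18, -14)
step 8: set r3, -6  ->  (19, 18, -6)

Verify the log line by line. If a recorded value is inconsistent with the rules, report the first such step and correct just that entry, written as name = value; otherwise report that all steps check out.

step 6, r3 = 14

1. r1 = -6 * -4 = 24 (no discrepancy)
2. r2 = -(-4) = 4 (in agreement)
3. r3 = -(-5) = 5 (same as recorded)
4. r1 = 24 - 5 = 19 (confirmed correct)
5. r3 = 5 - 19 = -14 (agrees with the log)
6. r3 = -(-14) = 14 (a discrepancy with the log)
So the first discrepancy is step 6, where the right value is r3 = 14.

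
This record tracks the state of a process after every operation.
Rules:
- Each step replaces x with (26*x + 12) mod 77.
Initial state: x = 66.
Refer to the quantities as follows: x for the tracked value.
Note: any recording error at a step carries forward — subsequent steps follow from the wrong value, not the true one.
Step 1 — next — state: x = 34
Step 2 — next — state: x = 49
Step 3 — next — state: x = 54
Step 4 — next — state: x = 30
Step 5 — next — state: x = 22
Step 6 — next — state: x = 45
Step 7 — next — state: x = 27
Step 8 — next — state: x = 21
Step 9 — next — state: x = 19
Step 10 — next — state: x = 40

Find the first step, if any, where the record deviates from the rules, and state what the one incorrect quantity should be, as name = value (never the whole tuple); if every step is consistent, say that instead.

Recomputing the run from the initial state:
step 1: x = 34
step 2: x = 49
step 3: x = 54
step 4: x = 30
step 5: x = 22
step 6: x = 45
step 7: x = 27
step 8: x = 21
step 9: x = 19
step 10: x = 44
The first disagreement with the record is at step 10, where the value should be x = 44.

step 10, x = 44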